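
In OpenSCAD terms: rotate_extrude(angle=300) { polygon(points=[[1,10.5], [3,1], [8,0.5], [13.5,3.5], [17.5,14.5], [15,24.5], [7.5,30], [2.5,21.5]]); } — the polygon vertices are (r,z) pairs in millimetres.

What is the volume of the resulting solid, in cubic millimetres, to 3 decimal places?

Volume = 15854.789 mm³

Profile (r,z), 8 vertices: (1,10.5) (3,1) (8,0.5) (13.5,3.5) (17.5,14.5) (15,24.5) (7.5,30) (2.5,21.5)
edge 0: (1,10.5)→(3,1)  cross = 1·1 − 3·10.5 = -30.5000; (r_i+r_j)·cross = 4·-30.5000 = -122.0000
edge 1: (3,1)→(8,0.5)  cross = 3·0.5 − 8·1 = -6.5000; (r_i+r_j)·cross = 11·-6.5000 = -71.5000
edge 2: (8,0.5)→(13.5,3.5)  cross = 8·3.5 − 13.5·0.5 = 21.2500; (r_i+r_j)·cross = 21.5·21.2500 = 456.8750
edge 3: (13.5,3.5)→(17.5,14.5)  cross = 13.5·14.5 − 17.5·3.5 = 134.5000; (r_i+r_j)·cross = 31·134.5000 = 4169.5000
edge 4: (17.5,14.5)→(15,24.5)  cross = 17.5·24.5 − 15·14.5 = 211.2500; (r_i+r_j)·cross = 32.5·211.2500 = 6865.6250
edge 5: (15,24.5)→(7.5,30)  cross = 15·30 − 7.5·24.5 = 266.2500; (r_i+r_j)·cross = 22.5·266.2500 = 5990.6250
edge 6: (7.5,30)→(2.5,21.5)  cross = 7.5·21.5 − 2.5·30 = 86.2500; (r_i+r_j)·cross = 10·86.2500 = 862.5000
edge 7: (2.5,21.5)→(1,10.5)  cross = 2.5·10.5 − 1·21.5 = 4.7500; (r_i+r_j)·cross = 3.5·4.7500 = 16.6250
Σcross = 687.2500 → A = |Σcross|/2 = 343.6250 mm²
Σ(r_i+r_j)·cross = 18168.2500 → first moment M = |Σ|/6 = 3028.0417
R_c = M/A = 3028.0417/343.6250 = 8.8121 mm
θ = 300° = 5.235988 rad
V = θ·R_c·A = 5.235988·8.8121·343.6250 = 15854.789 mm³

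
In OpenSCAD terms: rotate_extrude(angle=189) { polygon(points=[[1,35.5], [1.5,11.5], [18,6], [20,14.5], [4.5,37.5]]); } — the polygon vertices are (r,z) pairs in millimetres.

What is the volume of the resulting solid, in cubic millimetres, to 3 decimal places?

Volume = 10358.587 mm³

Profile (r,z), 5 vertices: (1,35.5) (1.5,11.5) (18,6) (20,14.5) (4.5,37.5)
edge 0: (1,35.5)→(1.5,11.5)  cross = 1·11.5 − 1.5·35.5 = -41.7500; (r_i+r_j)·cross = 2.5·-41.7500 = -104.3750
edge 1: (1.5,11.5)→(18,6)  cross = 1.5·6 − 18·11.5 = -198.0000; (r_i+r_j)·cross = 19.5·-198.0000 = -3861.0000
edge 2: (18,6)→(20,14.5)  cross = 18·14.5 − 20·6 = 141.0000; (r_i+r_j)·cross = 38·141.0000 = 5358.0000
edge 3: (20,14.5)→(4.5,37.5)  cross = 20·37.5 − 4.5·14.5 = 684.7500; (r_i+r_j)·cross = 24.5·684.7500 = 16776.3750
edge 4: (4.5,37.5)→(1,35.5)  cross = 4.5·35.5 − 1·37.5 = 122.2500; (r_i+r_j)·cross = 5.5·122.2500 = 672.3750
Σcross = 708.2500 → A = |Σcross|/2 = 354.1250 mm²
Σ(r_i+r_j)·cross = 18841.3750 → first moment M = |Σ|/6 = 3140.2292
R_c = M/A = 3140.2292/354.1250 = 8.8676 mm
θ = 189° = 3.298672 rad
V = θ·R_c·A = 3.298672·8.8676·354.1250 = 10358.587 mm³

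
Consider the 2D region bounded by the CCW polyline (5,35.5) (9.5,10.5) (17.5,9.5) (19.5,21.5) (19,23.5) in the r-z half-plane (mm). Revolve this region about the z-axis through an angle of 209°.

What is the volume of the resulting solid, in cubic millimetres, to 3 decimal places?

Volume = 9543.091 mm³

Profile (r,z), 5 vertices: (5,35.5) (9.5,10.5) (17.5,9.5) (19.5,21.5) (19,23.5)
edge 0: (5,35.5)→(9.5,10.5)  cross = 5·10.5 − 9.5·35.5 = -284.7500; (r_i+r_j)·cross = 14.5·-284.7500 = -4128.8750
edge 1: (9.5,10.5)→(17.5,9.5)  cross = 9.5·9.5 − 17.5·10.5 = -93.5000; (r_i+r_j)·cross = 27·-93.5000 = -2524.5000
edge 2: (17.5,9.5)→(19.5,21.5)  cross = 17.5·21.5 − 19.5·9.5 = 191.0000; (r_i+r_j)·cross = 37·191.0000 = 7067.0000
edge 3: (19.5,21.5)→(19,23.5)  cross = 19.5·23.5 − 19·21.5 = 49.7500; (r_i+r_j)·cross = 38.5·49.7500 = 1915.3750
edge 4: (19,23.5)→(5,35.5)  cross = 19·35.5 − 5·23.5 = 557.0000; (r_i+r_j)·cross = 24·557.0000 = 13368.0000
Σcross = 419.5000 → A = |Σcross|/2 = 209.7500 mm²
Σ(r_i+r_j)·cross = 15697.0000 → first moment M = |Σ|/6 = 2616.1667
R_c = M/A = 2616.1667/209.7500 = 12.4728 mm
θ = 209° = 3.647738 rad
V = θ·R_c·A = 3.647738·12.4728·209.7500 = 9543.091 mm³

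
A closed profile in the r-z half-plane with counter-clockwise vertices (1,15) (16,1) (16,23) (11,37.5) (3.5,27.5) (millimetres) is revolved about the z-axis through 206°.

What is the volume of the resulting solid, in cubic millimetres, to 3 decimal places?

Profile (r,z), 5 vertices: (1,15) (16,1) (16,23) (11,37.5) (3.5,27.5)
edge 0: (1,15)→(16,1)  cross = 1·1 − 16·15 = -239.0000; (r_i+r_j)·cross = 17·-239.0000 = -4063.0000
edge 1: (16,1)→(16,23)  cross = 16·23 − 16·1 = 352.0000; (r_i+r_j)·cross = 32·352.0000 = 11264.0000
edge 2: (16,23)→(11,37.5)  cross = 16·37.5 − 11·23 = 347.0000; (r_i+r_j)·cross = 27·347.0000 = 9369.0000
edge 3: (11,37.5)→(3.5,27.5)  cross = 11·27.5 − 3.5·37.5 = 171.2500; (r_i+r_j)·cross = 14.5·171.2500 = 2483.1250
edge 4: (3.5,27.5)→(1,15)  cross = 3.5·15 − 1·27.5 = 25.0000; (r_i+r_j)·cross = 4.5·25.0000 = 112.5000
Σcross = 656.2500 → A = |Σcross|/2 = 328.1250 mm²
Σ(r_i+r_j)·cross = 19165.6250 → first moment M = |Σ|/6 = 3194.2708
R_c = M/A = 3194.2708/328.1250 = 9.7349 mm
θ = 206° = 3.595378 rad
V = θ·R_c·A = 3.595378·9.7349·328.1250 = 11484.612 mm³

Volume = 11484.612 mm³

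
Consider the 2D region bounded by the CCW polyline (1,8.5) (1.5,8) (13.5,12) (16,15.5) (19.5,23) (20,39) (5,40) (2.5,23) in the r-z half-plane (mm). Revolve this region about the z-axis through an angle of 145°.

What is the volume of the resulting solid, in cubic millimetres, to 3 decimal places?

Volume = 12055.647 mm³

Profile (r,z), 8 vertices: (1,8.5) (1.5,8) (13.5,12) (16,15.5) (19.5,23) (20,39) (5,40) (2.5,23)
edge 0: (1,8.5)→(1.5,8)  cross = 1·8 − 1.5·8.5 = -4.7500; (r_i+r_j)·cross = 2.5·-4.7500 = -11.8750
edge 1: (1.5,8)→(13.5,12)  cross = 1.5·12 − 13.5·8 = -90.0000; (r_i+r_j)·cross = 15·-90.0000 = -1350.0000
edge 2: (13.5,12)→(16,15.5)  cross = 13.5·15.5 − 16·12 = 17.2500; (r_i+r_j)·cross = 29.5·17.2500 = 508.8750
edge 3: (16,15.5)→(19.5,23)  cross = 16·23 − 19.5·15.5 = 65.7500; (r_i+r_j)·cross = 35.5·65.7500 = 2334.1250
edge 4: (19.5,23)→(20,39)  cross = 19.5·39 − 20·23 = 300.5000; (r_i+r_j)·cross = 39.5·300.5000 = 11869.7500
edge 5: (20,39)→(5,40)  cross = 20·40 − 5·39 = 605.0000; (r_i+r_j)·cross = 25·605.0000 = 15125.0000
edge 6: (5,40)→(2.5,23)  cross = 5·23 − 2.5·40 = 15.0000; (r_i+r_j)·cross = 7.5·15.0000 = 112.5000
edge 7: (2.5,23)→(1,8.5)  cross = 2.5·8.5 − 1·23 = -1.7500; (r_i+r_j)·cross = 3.5·-1.7500 = -6.1250
Σcross = 907.0000 → A = |Σcross|/2 = 453.5000 mm²
Σ(r_i+r_j)·cross = 28582.2500 → first moment M = |Σ|/6 = 4763.7083
R_c = M/A = 4763.7083/453.5000 = 10.5043 mm
θ = 145° = 2.530727 rad
V = θ·R_c·A = 2.530727·10.5043·453.5000 = 12055.647 mm³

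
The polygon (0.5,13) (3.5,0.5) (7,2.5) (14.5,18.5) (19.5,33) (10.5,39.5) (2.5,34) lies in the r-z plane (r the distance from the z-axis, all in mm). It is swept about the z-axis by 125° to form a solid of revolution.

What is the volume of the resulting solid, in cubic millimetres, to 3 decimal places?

Profile (r,z), 7 vertices: (0.5,13) (3.5,0.5) (7,2.5) (14.5,18.5) (19.5,33) (10.5,39.5) (2.5,34)
edge 0: (0.5,13)→(3.5,0.5)  cross = 0.5·0.5 − 3.5·13 = -45.2500; (r_i+r_j)·cross = 4·-45.2500 = -181.0000
edge 1: (3.5,0.5)→(7,2.5)  cross = 3.5·2.5 − 7·0.5 = 5.2500; (r_i+r_j)·cross = 10.5·5.2500 = 55.1250
edge 2: (7,2.5)→(14.5,18.5)  cross = 7·18.5 − 14.5·2.5 = 93.2500; (r_i+r_j)·cross = 21.5·93.2500 = 2004.8750
edge 3: (14.5,18.5)→(19.5,33)  cross = 14.5·33 − 19.5·18.5 = 117.7500; (r_i+r_j)·cross = 34·117.7500 = 4003.5000
edge 4: (19.5,33)→(10.5,39.5)  cross = 19.5·39.5 − 10.5·33 = 423.7500; (r_i+r_j)·cross = 30·423.7500 = 12712.5000
edge 5: (10.5,39.5)→(2.5,34)  cross = 10.5·34 − 2.5·39.5 = 258.2500; (r_i+r_j)·cross = 13·258.2500 = 3357.2500
edge 6: (2.5,34)→(0.5,13)  cross = 2.5·13 − 0.5·34 = 15.5000; (r_i+r_j)·cross = 3·15.5000 = 46.5000
Σcross = 868.5000 → A = |Σcross|/2 = 434.2500 mm²
Σ(r_i+r_j)·cross = 21998.7500 → first moment M = |Σ|/6 = 3666.4583
R_c = M/A = 3666.4583/434.2500 = 8.4432 mm
θ = 125° = 2.181662 rad
V = θ·R_c·A = 2.181662·8.4432·434.2500 = 7998.971 mm³

Volume = 7998.971 mm³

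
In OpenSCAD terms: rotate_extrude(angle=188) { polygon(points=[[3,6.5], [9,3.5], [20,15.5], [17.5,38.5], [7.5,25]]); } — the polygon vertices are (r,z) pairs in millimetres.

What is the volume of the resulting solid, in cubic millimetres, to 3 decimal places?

Volume = 12898.335 mm³

Profile (r,z), 5 vertices: (3,6.5) (9,3.5) (20,15.5) (17.5,38.5) (7.5,25)
edge 0: (3,6.5)→(9,3.5)  cross = 3·3.5 − 9·6.5 = -48.0000; (r_i+r_j)·cross = 12·-48.0000 = -576.0000
edge 1: (9,3.5)→(20,15.5)  cross = 9·15.5 − 20·3.5 = 69.5000; (r_i+r_j)·cross = 29·69.5000 = 2015.5000
edge 2: (20,15.5)→(17.5,38.5)  cross = 20·38.5 − 17.5·15.5 = 498.7500; (r_i+r_j)·cross = 37.5·498.7500 = 18703.1250
edge 3: (17.5,38.5)→(7.5,25)  cross = 17.5·25 − 7.5·38.5 = 148.7500; (r_i+r_j)·cross = 25·148.7500 = 3718.7500
edge 4: (7.5,25)→(3,6.5)  cross = 7.5·6.5 − 3·25 = -26.2500; (r_i+r_j)·cross = 10.5·-26.2500 = -275.6250
Σcross = 642.7500 → A = |Σcross|/2 = 321.3750 mm²
Σ(r_i+r_j)·cross = 23585.7500 → first moment M = |Σ|/6 = 3930.9583
R_c = M/A = 3930.9583/321.3750 = 12.2317 mm
θ = 188° = 3.281219 rad
V = θ·R_c·A = 3.281219·12.2317·321.3750 = 12898.335 mm³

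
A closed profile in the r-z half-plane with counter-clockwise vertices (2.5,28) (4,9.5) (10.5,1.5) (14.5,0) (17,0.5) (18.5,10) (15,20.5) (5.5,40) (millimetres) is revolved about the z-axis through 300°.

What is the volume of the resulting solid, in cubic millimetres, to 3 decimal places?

Profile (r,z), 8 vertices: (2.5,28) (4,9.5) (10.5,1.5) (14.5,0) (17,0.5) (18.5,10) (15,20.5) (5.5,40)
edge 0: (2.5,28)→(4,9.5)  cross = 2.5·9.5 − 4·28 = -88.2500; (r_i+r_j)·cross = 6.5·-88.2500 = -573.6250
edge 1: (4,9.5)→(10.5,1.5)  cross = 4·1.5 − 10.5·9.5 = -93.7500; (r_i+r_j)·cross = 14.5·-93.7500 = -1359.3750
edge 2: (10.5,1.5)→(14.5,0)  cross = 10.5·0 − 14.5·1.5 = -21.7500; (r_i+r_j)·cross = 25·-21.7500 = -543.7500
edge 3: (14.5,0)→(17,0.5)  cross = 14.5·0.5 − 17·0 = 7.2500; (r_i+r_j)·cross = 31.5·7.2500 = 228.3750
edge 4: (17,0.5)→(18.5,10)  cross = 17·10 − 18.5·0.5 = 160.7500; (r_i+r_j)·cross = 35.5·160.7500 = 5706.6250
edge 5: (18.5,10)→(15,20.5)  cross = 18.5·20.5 − 15·10 = 229.2500; (r_i+r_j)·cross = 33.5·229.2500 = 7679.8750
edge 6: (15,20.5)→(5.5,40)  cross = 15·40 − 5.5·20.5 = 487.2500; (r_i+r_j)·cross = 20.5·487.2500 = 9988.6250
edge 7: (5.5,40)→(2.5,28)  cross = 5.5·28 − 2.5·40 = 54.0000; (r_i+r_j)·cross = 8·54.0000 = 432.0000
Σcross = 734.7500 → A = |Σcross|/2 = 367.3750 mm²
Σ(r_i+r_j)·cross = 21558.7500 → first moment M = |Σ|/6 = 3593.1250
R_c = M/A = 3593.1250/367.3750 = 9.7805 mm
θ = 300° = 5.235988 rad
V = θ·R_c·A = 5.235988·9.7805·367.3750 = 18813.559 mm³

Volume = 18813.559 mm³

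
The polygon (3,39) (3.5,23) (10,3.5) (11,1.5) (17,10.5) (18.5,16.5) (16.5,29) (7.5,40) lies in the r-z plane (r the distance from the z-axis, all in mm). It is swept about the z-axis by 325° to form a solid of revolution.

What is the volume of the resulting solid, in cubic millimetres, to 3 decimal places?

Profile (r,z), 8 vertices: (3,39) (3.5,23) (10,3.5) (11,1.5) (17,10.5) (18.5,16.5) (16.5,29) (7.5,40)
edge 0: (3,39)→(3.5,23)  cross = 3·23 − 3.5·39 = -67.5000; (r_i+r_j)·cross = 6.5·-67.5000 = -438.7500
edge 1: (3.5,23)→(10,3.5)  cross = 3.5·3.5 − 10·23 = -217.7500; (r_i+r_j)·cross = 13.5·-217.7500 = -2939.6250
edge 2: (10,3.5)→(11,1.5)  cross = 10·1.5 − 11·3.5 = -23.5000; (r_i+r_j)·cross = 21·-23.5000 = -493.5000
edge 3: (11,1.5)→(17,10.5)  cross = 11·10.5 − 17·1.5 = 90.0000; (r_i+r_j)·cross = 28·90.0000 = 2520.0000
edge 4: (17,10.5)→(18.5,16.5)  cross = 17·16.5 − 18.5·10.5 = 86.2500; (r_i+r_j)·cross = 35.5·86.2500 = 3061.8750
edge 5: (18.5,16.5)→(16.5,29)  cross = 18.5·29 − 16.5·16.5 = 264.2500; (r_i+r_j)·cross = 35·264.2500 = 9248.7500
edge 6: (16.5,29)→(7.5,40)  cross = 16.5·40 − 7.5·29 = 442.5000; (r_i+r_j)·cross = 24·442.5000 = 10620.0000
edge 7: (7.5,40)→(3,39)  cross = 7.5·39 − 3·40 = 172.5000; (r_i+r_j)·cross = 10.5·172.5000 = 1811.2500
Σcross = 746.7500 → A = |Σcross|/2 = 373.3750 mm²
Σ(r_i+r_j)·cross = 23390.0000 → first moment M = |Σ|/6 = 3898.3333
R_c = M/A = 3898.3333/373.3750 = 10.4408 mm
θ = 325° = 5.672320 rad
V = θ·R_c·A = 5.672320·10.4408·373.3750 = 22112.594 mm³

Volume = 22112.594 mm³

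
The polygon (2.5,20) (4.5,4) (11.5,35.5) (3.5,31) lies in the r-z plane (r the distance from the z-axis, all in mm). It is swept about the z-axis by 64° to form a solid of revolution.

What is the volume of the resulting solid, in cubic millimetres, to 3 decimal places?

Profile (r,z), 4 vertices: (2.5,20) (4.5,4) (11.5,35.5) (3.5,31)
edge 0: (2.5,20)→(4.5,4)  cross = 2.5·4 − 4.5·20 = -80.0000; (r_i+r_j)·cross = 7·-80.0000 = -560.0000
edge 1: (4.5,4)→(11.5,35.5)  cross = 4.5·35.5 − 11.5·4 = 113.7500; (r_i+r_j)·cross = 16·113.7500 = 1820.0000
edge 2: (11.5,35.5)→(3.5,31)  cross = 11.5·31 − 3.5·35.5 = 232.2500; (r_i+r_j)·cross = 15·232.2500 = 3483.7500
edge 3: (3.5,31)→(2.5,20)  cross = 3.5·20 − 2.5·31 = -7.5000; (r_i+r_j)·cross = 6·-7.5000 = -45.0000
Σcross = 258.5000 → A = |Σcross|/2 = 129.2500 mm²
Σ(r_i+r_j)·cross = 4698.7500 → first moment M = |Σ|/6 = 783.1250
R_c = M/A = 783.1250/129.2500 = 6.0590 mm
θ = 64° = 1.117011 rad
V = θ·R_c·A = 1.117011·6.0590·129.2500 = 874.759 mm³

Volume = 874.759 mm³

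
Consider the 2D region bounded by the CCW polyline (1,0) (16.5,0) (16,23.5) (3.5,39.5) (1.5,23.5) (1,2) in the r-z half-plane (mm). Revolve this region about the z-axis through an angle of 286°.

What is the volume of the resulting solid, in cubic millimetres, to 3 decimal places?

Profile (r,z), 6 vertices: (1,0) (16.5,0) (16,23.5) (3.5,39.5) (1.5,23.5) (1,2)
edge 0: (1,0)→(16.5,0)  cross = 1·0 − 16.5·0 = 0.0000; (r_i+r_j)·cross = 17.5·0.0000 = 0.0000
edge 1: (16.5,0)→(16,23.5)  cross = 16.5·23.5 − 16·0 = 387.7500; (r_i+r_j)·cross = 32.5·387.7500 = 12601.8750
edge 2: (16,23.5)→(3.5,39.5)  cross = 16·39.5 − 3.5·23.5 = 549.7500; (r_i+r_j)·cross = 19.5·549.7500 = 10720.1250
edge 3: (3.5,39.5)→(1.5,23.5)  cross = 3.5·23.5 − 1.5·39.5 = 23.0000; (r_i+r_j)·cross = 5·23.0000 = 115.0000
edge 4: (1.5,23.5)→(1,2)  cross = 1.5·2 − 1·23.5 = -20.5000; (r_i+r_j)·cross = 2.5·-20.5000 = -51.2500
edge 5: (1,2)→(1,0)  cross = 1·0 − 1·2 = -2.0000; (r_i+r_j)·cross = 2·-2.0000 = -4.0000
Σcross = 938.0000 → A = |Σcross|/2 = 469.0000 mm²
Σ(r_i+r_j)·cross = 23381.7500 → first moment M = |Σ|/6 = 3896.9583
R_c = M/A = 3896.9583/469.0000 = 8.3091 mm
θ = 286° = 4.991642 rad
V = θ·R_c·A = 4.991642·8.3091·469.0000 = 19452.220 mm³

Volume = 19452.220 mm³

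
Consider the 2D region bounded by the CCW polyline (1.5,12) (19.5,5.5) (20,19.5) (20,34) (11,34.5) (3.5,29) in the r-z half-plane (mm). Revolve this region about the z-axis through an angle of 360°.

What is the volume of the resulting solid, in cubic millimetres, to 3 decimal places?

Volume = 31622.486 mm³

Profile (r,z), 6 vertices: (1.5,12) (19.5,5.5) (20,19.5) (20,34) (11,34.5) (3.5,29)
edge 0: (1.5,12)→(19.5,5.5)  cross = 1.5·5.5 − 19.5·12 = -225.7500; (r_i+r_j)·cross = 21·-225.7500 = -4740.7500
edge 1: (19.5,5.5)→(20,19.5)  cross = 19.5·19.5 − 20·5.5 = 270.2500; (r_i+r_j)·cross = 39.5·270.2500 = 10674.8750
edge 2: (20,19.5)→(20,34)  cross = 20·34 − 20·19.5 = 290.0000; (r_i+r_j)·cross = 40·290.0000 = 11600.0000
edge 3: (20,34)→(11,34.5)  cross = 20·34.5 − 11·34 = 316.0000; (r_i+r_j)·cross = 31·316.0000 = 9796.0000
edge 4: (11,34.5)→(3.5,29)  cross = 11·29 − 3.5·34.5 = 198.2500; (r_i+r_j)·cross = 14.5·198.2500 = 2874.6250
edge 5: (3.5,29)→(1.5,12)  cross = 3.5·12 − 1.5·29 = -1.5000; (r_i+r_j)·cross = 5·-1.5000 = -7.5000
Σcross = 847.2500 → A = |Σcross|/2 = 423.6250 mm²
Σ(r_i+r_j)·cross = 30197.2500 → first moment M = |Σ|/6 = 5032.8750
R_c = M/A = 5032.8750/423.6250 = 11.8805 mm
θ = 360° = 6.283185 rad
V = θ·R_c·A = 6.283185·11.8805·423.6250 = 31622.486 mm³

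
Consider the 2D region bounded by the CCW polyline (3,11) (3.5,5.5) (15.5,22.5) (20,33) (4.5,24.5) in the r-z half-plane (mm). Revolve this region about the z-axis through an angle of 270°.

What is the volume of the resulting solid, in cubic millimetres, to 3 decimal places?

Profile (r,z), 5 vertices: (3,11) (3.5,5.5) (15.5,22.5) (20,33) (4.5,24.5)
edge 0: (3,11)→(3.5,5.5)  cross = 3·5.5 − 3.5·11 = -22.0000; (r_i+r_j)·cross = 6.5·-22.0000 = -143.0000
edge 1: (3.5,5.5)→(15.5,22.5)  cross = 3.5·22.5 − 15.5·5.5 = -6.5000; (r_i+r_j)·cross = 19·-6.5000 = -123.5000
edge 2: (15.5,22.5)→(20,33)  cross = 15.5·33 − 20·22.5 = 61.5000; (r_i+r_j)·cross = 35.5·61.5000 = 2183.2500
edge 3: (20,33)→(4.5,24.5)  cross = 20·24.5 − 4.5·33 = 341.5000; (r_i+r_j)·cross = 24.5·341.5000 = 8366.7500
edge 4: (4.5,24.5)→(3,11)  cross = 4.5·11 − 3·24.5 = -24.0000; (r_i+r_j)·cross = 7.5·-24.0000 = -180.0000
Σcross = 350.5000 → A = |Σcross|/2 = 175.2500 mm²
Σ(r_i+r_j)·cross = 10103.5000 → first moment M = |Σ|/6 = 1683.9167
R_c = M/A = 1683.9167/175.2500 = 9.6087 mm
θ = 270° = 4.712389 rad
V = θ·R_c·A = 4.712389·9.6087·175.2500 = 7935.270 mm³

Volume = 7935.270 mm³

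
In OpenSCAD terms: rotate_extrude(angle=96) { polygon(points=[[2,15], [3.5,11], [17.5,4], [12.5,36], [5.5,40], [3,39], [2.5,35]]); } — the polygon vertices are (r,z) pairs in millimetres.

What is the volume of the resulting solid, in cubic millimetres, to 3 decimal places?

Volume = 5478.379 mm³

Profile (r,z), 7 vertices: (2,15) (3.5,11) (17.5,4) (12.5,36) (5.5,40) (3,39) (2.5,35)
edge 0: (2,15)→(3.5,11)  cross = 2·11 − 3.5·15 = -30.5000; (r_i+r_j)·cross = 5.5·-30.5000 = -167.7500
edge 1: (3.5,11)→(17.5,4)  cross = 3.5·4 − 17.5·11 = -178.5000; (r_i+r_j)·cross = 21·-178.5000 = -3748.5000
edge 2: (17.5,4)→(12.5,36)  cross = 17.5·36 − 12.5·4 = 580.0000; (r_i+r_j)·cross = 30·580.0000 = 17400.0000
edge 3: (12.5,36)→(5.5,40)  cross = 12.5·40 − 5.5·36 = 302.0000; (r_i+r_j)·cross = 18·302.0000 = 5436.0000
edge 4: (5.5,40)→(3,39)  cross = 5.5·39 − 3·40 = 94.5000; (r_i+r_j)·cross = 8.5·94.5000 = 803.2500
edge 5: (3,39)→(2.5,35)  cross = 3·35 − 2.5·39 = 7.5000; (r_i+r_j)·cross = 5.5·7.5000 = 41.2500
edge 6: (2.5,35)→(2,15)  cross = 2.5·15 − 2·35 = -32.5000; (r_i+r_j)·cross = 4.5·-32.5000 = -146.2500
Σcross = 742.5000 → A = |Σcross|/2 = 371.2500 mm²
Σ(r_i+r_j)·cross = 19618.0000 → first moment M = |Σ|/6 = 3269.6667
R_c = M/A = 3269.6667/371.2500 = 8.8072 mm
θ = 96° = 1.675516 rad
V = θ·R_c·A = 1.675516·8.8072·371.2500 = 5478.379 mm³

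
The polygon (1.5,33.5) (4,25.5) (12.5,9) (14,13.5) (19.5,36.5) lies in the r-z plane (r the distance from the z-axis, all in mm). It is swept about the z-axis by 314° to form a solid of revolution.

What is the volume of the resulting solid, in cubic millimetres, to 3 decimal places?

Profile (r,z), 5 vertices: (1.5,33.5) (4,25.5) (12.5,9) (14,13.5) (19.5,36.5)
edge 0: (1.5,33.5)→(4,25.5)  cross = 1.5·25.5 − 4·33.5 = -95.7500; (r_i+r_j)·cross = 5.5·-95.7500 = -526.6250
edge 1: (4,25.5)→(12.5,9)  cross = 4·9 − 12.5·25.5 = -282.7500; (r_i+r_j)·cross = 16.5·-282.7500 = -4665.3750
edge 2: (12.5,9)→(14,13.5)  cross = 12.5·13.5 − 14·9 = 42.7500; (r_i+r_j)·cross = 26.5·42.7500 = 1132.8750
edge 3: (14,13.5)→(19.5,36.5)  cross = 14·36.5 − 19.5·13.5 = 247.7500; (r_i+r_j)·cross = 33.5·247.7500 = 8299.6250
edge 4: (19.5,36.5)→(1.5,33.5)  cross = 19.5·33.5 − 1.5·36.5 = 598.5000; (r_i+r_j)·cross = 21·598.5000 = 12568.5000
Σcross = 510.5000 → A = |Σcross|/2 = 255.2500 mm²
Σ(r_i+r_j)·cross = 16809.0000 → first moment M = |Σ|/6 = 2801.5000
R_c = M/A = 2801.5000/255.2500 = 10.9755 mm
θ = 314° = 5.480334 rad
V = θ·R_c·A = 5.480334·10.9755·255.2500 = 15353.155 mm³

Volume = 15353.155 mm³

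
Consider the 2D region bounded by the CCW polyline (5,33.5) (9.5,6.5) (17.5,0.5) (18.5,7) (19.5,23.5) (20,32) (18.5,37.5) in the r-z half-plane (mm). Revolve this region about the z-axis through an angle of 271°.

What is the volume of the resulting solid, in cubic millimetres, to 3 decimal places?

Volume = 24160.034 mm³

Profile (r,z), 7 vertices: (5,33.5) (9.5,6.5) (17.5,0.5) (18.5,7) (19.5,23.5) (20,32) (18.5,37.5)
edge 0: (5,33.5)→(9.5,6.5)  cross = 5·6.5 − 9.5·33.5 = -285.7500; (r_i+r_j)·cross = 14.5·-285.7500 = -4143.3750
edge 1: (9.5,6.5)→(17.5,0.5)  cross = 9.5·0.5 − 17.5·6.5 = -109.0000; (r_i+r_j)·cross = 27·-109.0000 = -2943.0000
edge 2: (17.5,0.5)→(18.5,7)  cross = 17.5·7 − 18.5·0.5 = 113.2500; (r_i+r_j)·cross = 36·113.2500 = 4077.0000
edge 3: (18.5,7)→(19.5,23.5)  cross = 18.5·23.5 − 19.5·7 = 298.2500; (r_i+r_j)·cross = 38·298.2500 = 11333.5000
edge 4: (19.5,23.5)→(20,32)  cross = 19.5·32 − 20·23.5 = 154.0000; (r_i+r_j)·cross = 39.5·154.0000 = 6083.0000
edge 5: (20,32)→(18.5,37.5)  cross = 20·37.5 − 18.5·32 = 158.0000; (r_i+r_j)·cross = 38.5·158.0000 = 6083.0000
edge 6: (18.5,37.5)→(5,33.5)  cross = 18.5·33.5 − 5·37.5 = 432.2500; (r_i+r_j)·cross = 23.5·432.2500 = 10157.8750
Σcross = 761.0000 → A = |Σcross|/2 = 380.5000 mm²
Σ(r_i+r_j)·cross = 30648.0000 → first moment M = |Σ|/6 = 5108.0000
R_c = M/A = 5108.0000/380.5000 = 13.4244 mm
θ = 271° = 4.729842 rad
V = θ·R_c·A = 4.729842·13.4244·380.5000 = 24160.034 mm³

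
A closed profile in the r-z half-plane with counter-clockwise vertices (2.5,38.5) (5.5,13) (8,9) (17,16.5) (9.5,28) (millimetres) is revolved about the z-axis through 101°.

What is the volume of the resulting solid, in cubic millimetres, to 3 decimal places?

Volume = 2736.536 mm³

Profile (r,z), 5 vertices: (2.5,38.5) (5.5,13) (8,9) (17,16.5) (9.5,28)
edge 0: (2.5,38.5)→(5.5,13)  cross = 2.5·13 − 5.5·38.5 = -179.2500; (r_i+r_j)·cross = 8·-179.2500 = -1434.0000
edge 1: (5.5,13)→(8,9)  cross = 5.5·9 − 8·13 = -54.5000; (r_i+r_j)·cross = 13.5·-54.5000 = -735.7500
edge 2: (8,9)→(17,16.5)  cross = 8·16.5 − 17·9 = -21.0000; (r_i+r_j)·cross = 25·-21.0000 = -525.0000
edge 3: (17,16.5)→(9.5,28)  cross = 17·28 − 9.5·16.5 = 319.2500; (r_i+r_j)·cross = 26.5·319.2500 = 8460.1250
edge 4: (9.5,28)→(2.5,38.5)  cross = 9.5·38.5 − 2.5·28 = 295.7500; (r_i+r_j)·cross = 12·295.7500 = 3549.0000
Σcross = 360.2500 → A = |Σcross|/2 = 180.1250 mm²
Σ(r_i+r_j)·cross = 9314.3750 → first moment M = |Σ|/6 = 1552.3958
R_c = M/A = 1552.3958/180.1250 = 8.6184 mm
θ = 101° = 1.762783 rad
V = θ·R_c·A = 1.762783·8.6184·180.1250 = 2736.536 mm³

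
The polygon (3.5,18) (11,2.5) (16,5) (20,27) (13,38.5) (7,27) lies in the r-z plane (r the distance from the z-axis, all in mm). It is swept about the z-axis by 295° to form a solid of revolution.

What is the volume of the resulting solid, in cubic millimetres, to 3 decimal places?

Profile (r,z), 6 vertices: (3.5,18) (11,2.5) (16,5) (20,27) (13,38.5) (7,27)
edge 0: (3.5,18)→(11,2.5)  cross = 3.5·2.5 − 11·18 = -189.2500; (r_i+r_j)·cross = 14.5·-189.2500 = -2744.1250
edge 1: (11,2.5)→(16,5)  cross = 11·5 − 16·2.5 = 15.0000; (r_i+r_j)·cross = 27·15.0000 = 405.0000
edge 2: (16,5)→(20,27)  cross = 16·27 − 20·5 = 332.0000; (r_i+r_j)·cross = 36·332.0000 = 11952.0000
edge 3: (20,27)→(13,38.5)  cross = 20·38.5 − 13·27 = 419.0000; (r_i+r_j)·cross = 33·419.0000 = 13827.0000
edge 4: (13,38.5)→(7,27)  cross = 13·27 − 7·38.5 = 81.5000; (r_i+r_j)·cross = 20·81.5000 = 1630.0000
edge 5: (7,27)→(3.5,18)  cross = 7·18 − 3.5·27 = 31.5000; (r_i+r_j)·cross = 10.5·31.5000 = 330.7500
Σcross = 689.7500 → A = |Σcross|/2 = 344.8750 mm²
Σ(r_i+r_j)·cross = 25400.6250 → first moment M = |Σ|/6 = 4233.4375
R_c = M/A = 4233.4375/344.8750 = 12.2753 mm
θ = 295° = 5.148721 rad
V = θ·R_c·A = 5.148721·12.2753·344.8750 = 21796.790 mm³

Volume = 21796.790 mm³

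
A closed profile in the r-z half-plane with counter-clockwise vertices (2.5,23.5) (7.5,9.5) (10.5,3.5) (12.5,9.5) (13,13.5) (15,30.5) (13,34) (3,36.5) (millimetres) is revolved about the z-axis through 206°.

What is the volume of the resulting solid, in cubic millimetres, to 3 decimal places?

Profile (r,z), 8 vertices: (2.5,23.5) (7.5,9.5) (10.5,3.5) (12.5,9.5) (13,13.5) (15,30.5) (13,34) (3,36.5)
edge 0: (2.5,23.5)→(7.5,9.5)  cross = 2.5·9.5 − 7.5·23.5 = -152.5000; (r_i+r_j)·cross = 10·-152.5000 = -1525.0000
edge 1: (7.5,9.5)→(10.5,3.5)  cross = 7.5·3.5 − 10.5·9.5 = -73.5000; (r_i+r_j)·cross = 18·-73.5000 = -1323.0000
edge 2: (10.5,3.5)→(12.5,9.5)  cross = 10.5·9.5 − 12.5·3.5 = 56.0000; (r_i+r_j)·cross = 23·56.0000 = 1288.0000
edge 3: (12.5,9.5)→(13,13.5)  cross = 12.5·13.5 − 13·9.5 = 45.2500; (r_i+r_j)·cross = 25.5·45.2500 = 1153.8750
edge 4: (13,13.5)→(15,30.5)  cross = 13·30.5 − 15·13.5 = 194.0000; (r_i+r_j)·cross = 28·194.0000 = 5432.0000
edge 5: (15,30.5)→(13,34)  cross = 15·34 − 13·30.5 = 113.5000; (r_i+r_j)·cross = 28·113.5000 = 3178.0000
edge 6: (13,34)→(3,36.5)  cross = 13·36.5 − 3·34 = 372.5000; (r_i+r_j)·cross = 16·372.5000 = 5960.0000
edge 7: (3,36.5)→(2.5,23.5)  cross = 3·23.5 − 2.5·36.5 = -20.7500; (r_i+r_j)·cross = 5.5·-20.7500 = -114.1250
Σcross = 534.5000 → A = |Σcross|/2 = 267.2500 mm²
Σ(r_i+r_j)·cross = 14049.7500 → first moment M = |Σ|/6 = 2341.6250
R_c = M/A = 2341.6250/267.2500 = 8.7619 mm
θ = 206° = 3.595378 rad
V = θ·R_c·A = 3.595378·8.7619·267.2500 = 8419.028 mm³

Volume = 8419.028 mm³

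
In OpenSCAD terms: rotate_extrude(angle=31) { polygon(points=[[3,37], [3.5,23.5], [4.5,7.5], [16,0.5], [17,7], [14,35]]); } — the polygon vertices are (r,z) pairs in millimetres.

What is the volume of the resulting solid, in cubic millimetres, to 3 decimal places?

Volume = 2020.841 mm³

Profile (r,z), 6 vertices: (3,37) (3.5,23.5) (4.5,7.5) (16,0.5) (17,7) (14,35)
edge 0: (3,37)→(3.5,23.5)  cross = 3·23.5 − 3.5·37 = -59.0000; (r_i+r_j)·cross = 6.5·-59.0000 = -383.5000
edge 1: (3.5,23.5)→(4.5,7.5)  cross = 3.5·7.5 − 4.5·23.5 = -79.5000; (r_i+r_j)·cross = 8·-79.5000 = -636.0000
edge 2: (4.5,7.5)→(16,0.5)  cross = 4.5·0.5 − 16·7.5 = -117.7500; (r_i+r_j)·cross = 20.5·-117.7500 = -2413.8750
edge 3: (16,0.5)→(17,7)  cross = 16·7 − 17·0.5 = 103.5000; (r_i+r_j)·cross = 33·103.5000 = 3415.5000
edge 4: (17,7)→(14,35)  cross = 17·35 − 14·7 = 497.0000; (r_i+r_j)·cross = 31·497.0000 = 15407.0000
edge 5: (14,35)→(3,37)  cross = 14·37 − 3·35 = 413.0000; (r_i+r_j)·cross = 17·413.0000 = 7021.0000
Σcross = 757.2500 → A = |Σcross|/2 = 378.6250 mm²
Σ(r_i+r_j)·cross = 22410.1250 → first moment M = |Σ|/6 = 3735.0208
R_c = M/A = 3735.0208/378.6250 = 9.8647 mm
θ = 31° = 0.541052 rad
V = θ·R_c·A = 0.541052·9.8647·378.6250 = 2020.841 mm³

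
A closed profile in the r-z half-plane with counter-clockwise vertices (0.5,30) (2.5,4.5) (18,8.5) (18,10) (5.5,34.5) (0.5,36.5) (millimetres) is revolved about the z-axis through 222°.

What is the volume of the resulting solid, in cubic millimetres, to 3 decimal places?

Volume = 8994.068 mm³

Profile (r,z), 6 vertices: (0.5,30) (2.5,4.5) (18,8.5) (18,10) (5.5,34.5) (0.5,36.5)
edge 0: (0.5,30)→(2.5,4.5)  cross = 0.5·4.5 − 2.5·30 = -72.7500; (r_i+r_j)·cross = 3·-72.7500 = -218.2500
edge 1: (2.5,4.5)→(18,8.5)  cross = 2.5·8.5 − 18·4.5 = -59.7500; (r_i+r_j)·cross = 20.5·-59.7500 = -1224.8750
edge 2: (18,8.5)→(18,10)  cross = 18·10 − 18·8.5 = 27.0000; (r_i+r_j)·cross = 36·27.0000 = 972.0000
edge 3: (18,10)→(5.5,34.5)  cross = 18·34.5 − 5.5·10 = 566.0000; (r_i+r_j)·cross = 23.5·566.0000 = 13301.0000
edge 4: (5.5,34.5)→(0.5,36.5)  cross = 5.5·36.5 − 0.5·34.5 = 183.5000; (r_i+r_j)·cross = 6·183.5000 = 1101.0000
edge 5: (0.5,36.5)→(0.5,30)  cross = 0.5·30 − 0.5·36.5 = -3.2500; (r_i+r_j)·cross = 1·-3.2500 = -3.2500
Σcross = 640.7500 → A = |Σcross|/2 = 320.3750 mm²
Σ(r_i+r_j)·cross = 13927.6250 → first moment M = |Σ|/6 = 2321.2708
R_c = M/A = 2321.2708/320.3750 = 7.2455 mm
θ = 222° = 3.874631 rad
V = θ·R_c·A = 3.874631·7.2455·320.3750 = 8994.068 mm³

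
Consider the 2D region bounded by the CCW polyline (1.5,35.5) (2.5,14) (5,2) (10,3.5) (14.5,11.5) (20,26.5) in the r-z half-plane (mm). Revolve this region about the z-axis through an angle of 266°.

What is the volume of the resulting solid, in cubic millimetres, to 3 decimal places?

Volume = 15869.968 mm³

Profile (r,z), 6 vertices: (1.5,35.5) (2.5,14) (5,2) (10,3.5) (14.5,11.5) (20,26.5)
edge 0: (1.5,35.5)→(2.5,14)  cross = 1.5·14 − 2.5·35.5 = -67.7500; (r_i+r_j)·cross = 4·-67.7500 = -271.0000
edge 1: (2.5,14)→(5,2)  cross = 2.5·2 − 5·14 = -65.0000; (r_i+r_j)·cross = 7.5·-65.0000 = -487.5000
edge 2: (5,2)→(10,3.5)  cross = 5·3.5 − 10·2 = -2.5000; (r_i+r_j)·cross = 15·-2.5000 = -37.5000
edge 3: (10,3.5)→(14.5,11.5)  cross = 10·11.5 − 14.5·3.5 = 64.2500; (r_i+r_j)·cross = 24.5·64.2500 = 1574.1250
edge 4: (14.5,11.5)→(20,26.5)  cross = 14.5·26.5 − 20·11.5 = 154.2500; (r_i+r_j)·cross = 34.5·154.2500 = 5321.6250
edge 5: (20,26.5)→(1.5,35.5)  cross = 20·35.5 − 1.5·26.5 = 670.2500; (r_i+r_j)·cross = 21.5·670.2500 = 14410.3750
Σcross = 753.5000 → A = |Σcross|/2 = 376.7500 mm²
Σ(r_i+r_j)·cross = 20510.1250 → first moment M = |Σ|/6 = 3418.3542
R_c = M/A = 3418.3542/376.7500 = 9.0733 mm
θ = 266° = 4.642576 rad
V = θ·R_c·A = 4.642576·9.0733·376.7500 = 15869.968 mm³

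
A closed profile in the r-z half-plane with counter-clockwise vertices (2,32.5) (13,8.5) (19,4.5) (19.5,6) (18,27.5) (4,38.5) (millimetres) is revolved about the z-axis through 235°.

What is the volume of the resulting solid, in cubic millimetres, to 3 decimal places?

Volume = 14242.883 mm³

Profile (r,z), 6 vertices: (2,32.5) (13,8.5) (19,4.5) (19.5,6) (18,27.5) (4,38.5)
edge 0: (2,32.5)→(13,8.5)  cross = 2·8.5 − 13·32.5 = -405.5000; (r_i+r_j)·cross = 15·-405.5000 = -6082.5000
edge 1: (13,8.5)→(19,4.5)  cross = 13·4.5 − 19·8.5 = -103.0000; (r_i+r_j)·cross = 32·-103.0000 = -3296.0000
edge 2: (19,4.5)→(19.5,6)  cross = 19·6 − 19.5·4.5 = 26.2500; (r_i+r_j)·cross = 38.5·26.2500 = 1010.6250
edge 3: (19.5,6)→(18,27.5)  cross = 19.5·27.5 − 18·6 = 428.2500; (r_i+r_j)·cross = 37.5·428.2500 = 16059.3750
edge 4: (18,27.5)→(4,38.5)  cross = 18·38.5 − 4·27.5 = 583.0000; (r_i+r_j)·cross = 22·583.0000 = 12826.0000
edge 5: (4,38.5)→(2,32.5)  cross = 4·32.5 − 2·38.5 = 53.0000; (r_i+r_j)·cross = 6·53.0000 = 318.0000
Σcross = 582.0000 → A = |Σcross|/2 = 291.0000 mm²
Σ(r_i+r_j)·cross = 20835.5000 → first moment M = |Σ|/6 = 3472.5833
R_c = M/A = 3472.5833/291.0000 = 11.9333 mm
θ = 235° = 4.101524 rad
V = θ·R_c·A = 4.101524·11.9333·291.0000 = 14242.883 mm³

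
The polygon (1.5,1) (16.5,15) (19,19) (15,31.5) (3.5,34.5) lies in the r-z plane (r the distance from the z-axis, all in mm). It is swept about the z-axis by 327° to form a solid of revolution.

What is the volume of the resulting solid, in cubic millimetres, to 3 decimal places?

Volume = 18141.014 mm³

Profile (r,z), 5 vertices: (1.5,1) (16.5,15) (19,19) (15,31.5) (3.5,34.5)
edge 0: (1.5,1)→(16.5,15)  cross = 1.5·15 − 16.5·1 = 6.0000; (r_i+r_j)·cross = 18·6.0000 = 108.0000
edge 1: (16.5,15)→(19,19)  cross = 16.5·19 − 19·15 = 28.5000; (r_i+r_j)·cross = 35.5·28.5000 = 1011.7500
edge 2: (19,19)→(15,31.5)  cross = 19·31.5 − 15·19 = 313.5000; (r_i+r_j)·cross = 34·313.5000 = 10659.0000
edge 3: (15,31.5)→(3.5,34.5)  cross = 15·34.5 − 3.5·31.5 = 407.2500; (r_i+r_j)·cross = 18.5·407.2500 = 7534.1250
edge 4: (3.5,34.5)→(1.5,1)  cross = 3.5·1 − 1.5·34.5 = -48.2500; (r_i+r_j)·cross = 5·-48.2500 = -241.2500
Σcross = 707.0000 → A = |Σcross|/2 = 353.5000 mm²
Σ(r_i+r_j)·cross = 19071.6250 → first moment M = |Σ|/6 = 3178.6042
R_c = M/A = 3178.6042/353.5000 = 8.9918 mm
θ = 327° = 5.707227 rad
V = θ·R_c·A = 5.707227·8.9918·353.5000 = 18141.014 mm³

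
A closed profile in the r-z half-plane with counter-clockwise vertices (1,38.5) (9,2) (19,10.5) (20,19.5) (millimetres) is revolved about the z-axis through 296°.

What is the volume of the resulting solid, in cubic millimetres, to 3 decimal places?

Profile (r,z), 4 vertices: (1,38.5) (9,2) (19,10.5) (20,19.5)
edge 0: (1,38.5)→(9,2)  cross = 1·2 − 9·38.5 = -344.5000; (r_i+r_j)·cross = 10·-344.5000 = -3445.0000
edge 1: (9,2)→(19,10.5)  cross = 9·10.5 − 19·2 = 56.5000; (r_i+r_j)·cross = 28·56.5000 = 1582.0000
edge 2: (19,10.5)→(20,19.5)  cross = 19·19.5 − 20·10.5 = 160.5000; (r_i+r_j)·cross = 39·160.5000 = 6259.5000
edge 3: (20,19.5)→(1,38.5)  cross = 20·38.5 − 1·19.5 = 750.5000; (r_i+r_j)·cross = 21·750.5000 = 15760.5000
Σcross = 623.0000 → A = |Σcross|/2 = 311.5000 mm²
Σ(r_i+r_j)·cross = 20157.0000 → first moment M = |Σ|/6 = 3359.5000
R_c = M/A = 3359.5000/311.5000 = 10.7849 mm
θ = 296° = 5.166175 rad
V = θ·R_c·A = 5.166175·10.7849·311.5000 = 17355.764 mm³

Volume = 17355.764 mm³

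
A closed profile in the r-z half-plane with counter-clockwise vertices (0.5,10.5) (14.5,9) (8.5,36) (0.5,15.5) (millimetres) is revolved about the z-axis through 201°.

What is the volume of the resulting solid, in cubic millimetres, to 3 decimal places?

Profile (r,z), 4 vertices: (0.5,10.5) (14.5,9) (8.5,36) (0.5,15.5)
edge 0: (0.5,10.5)→(14.5,9)  cross = 0.5·9 − 14.5·10.5 = -147.7500; (r_i+r_j)·cross = 15·-147.7500 = -2216.2500
edge 1: (14.5,9)→(8.5,36)  cross = 14.5·36 − 8.5·9 = 445.5000; (r_i+r_j)·cross = 23·445.5000 = 10246.5000
edge 2: (8.5,36)→(0.5,15.5)  cross = 8.5·15.5 − 0.5·36 = 113.7500; (r_i+r_j)·cross = 9·113.7500 = 1023.7500
edge 3: (0.5,15.5)→(0.5,10.5)  cross = 0.5·10.5 − 0.5·15.5 = -2.5000; (r_i+r_j)·cross = 1·-2.5000 = -2.5000
Σcross = 409.0000 → A = |Σcross|/2 = 204.5000 mm²
Σ(r_i+r_j)·cross = 9051.5000 → first moment M = |Σ|/6 = 1508.5833
R_c = M/A = 1508.5833/204.5000 = 7.3769 mm
θ = 201° = 3.508112 rad
V = θ·R_c·A = 3.508112·7.3769·204.5000 = 5292.279 mm³

Volume = 5292.279 mm³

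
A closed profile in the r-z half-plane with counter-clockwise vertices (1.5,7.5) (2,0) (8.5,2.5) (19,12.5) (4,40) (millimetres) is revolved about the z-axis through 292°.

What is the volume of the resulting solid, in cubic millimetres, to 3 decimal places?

Volume = 15102.749 mm³

Profile (r,z), 5 vertices: (1.5,7.5) (2,0) (8.5,2.5) (19,12.5) (4,40)
edge 0: (1.5,7.5)→(2,0)  cross = 1.5·0 − 2·7.5 = -15.0000; (r_i+r_j)·cross = 3.5·-15.0000 = -52.5000
edge 1: (2,0)→(8.5,2.5)  cross = 2·2.5 − 8.5·0 = 5.0000; (r_i+r_j)·cross = 10.5·5.0000 = 52.5000
edge 2: (8.5,2.5)→(19,12.5)  cross = 8.5·12.5 − 19·2.5 = 58.7500; (r_i+r_j)·cross = 27.5·58.7500 = 1615.6250
edge 3: (19,12.5)→(4,40)  cross = 19·40 − 4·12.5 = 710.0000; (r_i+r_j)·cross = 23·710.0000 = 16330.0000
edge 4: (4,40)→(1.5,7.5)  cross = 4·7.5 − 1.5·40 = -30.0000; (r_i+r_j)·cross = 5.5·-30.0000 = -165.0000
Σcross = 728.7500 → A = |Σcross|/2 = 364.3750 mm²
Σ(r_i+r_j)·cross = 17780.6250 → first moment M = |Σ|/6 = 2963.4375
R_c = M/A = 2963.4375/364.3750 = 8.1329 mm
θ = 292° = 5.096361 rad
V = θ·R_c·A = 5.096361·8.1329·364.3750 = 15102.749 mm³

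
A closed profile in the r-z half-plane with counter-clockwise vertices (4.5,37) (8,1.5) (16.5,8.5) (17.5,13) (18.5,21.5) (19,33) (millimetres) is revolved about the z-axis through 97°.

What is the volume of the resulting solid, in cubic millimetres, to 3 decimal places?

Profile (r,z), 6 vertices: (4.5,37) (8,1.5) (16.5,8.5) (17.5,13) (18.5,21.5) (19,33)
edge 0: (4.5,37)→(8,1.5)  cross = 4.5·1.5 − 8·37 = -289.2500; (r_i+r_j)·cross = 12.5·-289.2500 = -3615.6250
edge 1: (8,1.5)→(16.5,8.5)  cross = 8·8.5 − 16.5·1.5 = 43.2500; (r_i+r_j)·cross = 24.5·43.2500 = 1059.6250
edge 2: (16.5,8.5)→(17.5,13)  cross = 16.5·13 − 17.5·8.5 = 65.7500; (r_i+r_j)·cross = 34·65.7500 = 2235.5000
edge 3: (17.5,13)→(18.5,21.5)  cross = 17.5·21.5 − 18.5·13 = 135.7500; (r_i+r_j)·cross = 36·135.7500 = 4887.0000
edge 4: (18.5,21.5)→(19,33)  cross = 18.5·33 − 19·21.5 = 202.0000; (r_i+r_j)·cross = 37.5·202.0000 = 7575.0000
edge 5: (19,33)→(4.5,37)  cross = 19·37 − 4.5·33 = 554.5000; (r_i+r_j)·cross = 23.5·554.5000 = 13030.7500
Σcross = 712.0000 → A = |Σcross|/2 = 356.0000 mm²
Σ(r_i+r_j)·cross = 25172.2500 → first moment M = |Σ|/6 = 4195.3750
R_c = M/A = 4195.3750/356.0000 = 11.7848 mm
θ = 97° = 1.692969 rad
V = θ·R_c·A = 1.692969·11.7848·356.0000 = 7102.641 mm³

Volume = 7102.641 mm³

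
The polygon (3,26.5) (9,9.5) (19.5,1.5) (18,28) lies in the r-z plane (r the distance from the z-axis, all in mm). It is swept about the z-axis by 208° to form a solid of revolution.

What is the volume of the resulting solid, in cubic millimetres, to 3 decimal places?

Profile (r,z), 4 vertices: (3,26.5) (9,9.5) (19.5,1.5) (18,28)
edge 0: (3,26.5)→(9,9.5)  cross = 3·9.5 − 9·26.5 = -210.0000; (r_i+r_j)·cross = 12·-210.0000 = -2520.0000
edge 1: (9,9.5)→(19.5,1.5)  cross = 9·1.5 − 19.5·9.5 = -171.7500; (r_i+r_j)·cross = 28.5·-171.7500 = -4894.8750
edge 2: (19.5,1.5)→(18,28)  cross = 19.5·28 − 18·1.5 = 519.0000; (r_i+r_j)·cross = 37.5·519.0000 = 19462.5000
edge 3: (18,28)→(3,26.5)  cross = 18·26.5 − 3·28 = 393.0000; (r_i+r_j)·cross = 21·393.0000 = 8253.0000
Σcross = 530.2500 → A = |Σcross|/2 = 265.1250 mm²
Σ(r_i+r_j)·cross = 20300.6250 → first moment M = |Σ|/6 = 3383.4375
R_c = M/A = 3383.4375/265.1250 = 12.7617 mm
θ = 208° = 3.630285 rad
V = θ·R_c·A = 3.630285·12.7617·265.1250 = 12282.842 mm³

Volume = 12282.842 mm³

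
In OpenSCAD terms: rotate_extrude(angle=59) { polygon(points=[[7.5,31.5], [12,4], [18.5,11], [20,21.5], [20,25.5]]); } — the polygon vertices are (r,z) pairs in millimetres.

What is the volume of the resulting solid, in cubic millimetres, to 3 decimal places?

Volume = 2933.398 mm³

Profile (r,z), 5 vertices: (7.5,31.5) (12,4) (18.5,11) (20,21.5) (20,25.5)
edge 0: (7.5,31.5)→(12,4)  cross = 7.5·4 − 12·31.5 = -348.0000; (r_i+r_j)·cross = 19.5·-348.0000 = -6786.0000
edge 1: (12,4)→(18.5,11)  cross = 12·11 − 18.5·4 = 58.0000; (r_i+r_j)·cross = 30.5·58.0000 = 1769.0000
edge 2: (18.5,11)→(20,21.5)  cross = 18.5·21.5 − 20·11 = 177.7500; (r_i+r_j)·cross = 38.5·177.7500 = 6843.3750
edge 3: (20,21.5)→(20,25.5)  cross = 20·25.5 − 20·21.5 = 80.0000; (r_i+r_j)·cross = 40·80.0000 = 3200.0000
edge 4: (20,25.5)→(7.5,31.5)  cross = 20·31.5 − 7.5·25.5 = 438.7500; (r_i+r_j)·cross = 27.5·438.7500 = 12065.6250
Σcross = 406.5000 → A = |Σcross|/2 = 203.2500 mm²
Σ(r_i+r_j)·cross = 17092.0000 → first moment M = |Σ|/6 = 2848.6667
R_c = M/A = 2848.6667/203.2500 = 14.0156 mm
θ = 59° = 1.029744 rad
V = θ·R_c·A = 1.029744·14.0156·203.2500 = 2933.398 mm³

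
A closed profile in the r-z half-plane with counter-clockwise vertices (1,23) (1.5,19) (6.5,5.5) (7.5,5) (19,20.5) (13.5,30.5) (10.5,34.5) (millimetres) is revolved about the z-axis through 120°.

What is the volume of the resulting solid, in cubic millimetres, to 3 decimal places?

Volume = 5649.805 mm³

Profile (r,z), 7 vertices: (1,23) (1.5,19) (6.5,5.5) (7.5,5) (19,20.5) (13.5,30.5) (10.5,34.5)
edge 0: (1,23)→(1.5,19)  cross = 1·19 − 1.5·23 = -15.5000; (r_i+r_j)·cross = 2.5·-15.5000 = -38.7500
edge 1: (1.5,19)→(6.5,5.5)  cross = 1.5·5.5 − 6.5·19 = -115.2500; (r_i+r_j)·cross = 8·-115.2500 = -922.0000
edge 2: (6.5,5.5)→(7.5,5)  cross = 6.5·5 − 7.5·5.5 = -8.7500; (r_i+r_j)·cross = 14·-8.7500 = -122.5000
edge 3: (7.5,5)→(19,20.5)  cross = 7.5·20.5 − 19·5 = 58.7500; (r_i+r_j)·cross = 26.5·58.7500 = 1556.8750
edge 4: (19,20.5)→(13.5,30.5)  cross = 19·30.5 − 13.5·20.5 = 302.7500; (r_i+r_j)·cross = 32.5·302.7500 = 9839.3750
edge 5: (13.5,30.5)→(10.5,34.5)  cross = 13.5·34.5 − 10.5·30.5 = 145.5000; (r_i+r_j)·cross = 24·145.5000 = 3492.0000
edge 6: (10.5,34.5)→(1,23)  cross = 10.5·23 − 1·34.5 = 207.0000; (r_i+r_j)·cross = 11.5·207.0000 = 2380.5000
Σcross = 574.5000 → A = |Σcross|/2 = 287.2500 mm²
Σ(r_i+r_j)·cross = 16185.5000 → first moment M = |Σ|/6 = 2697.5833
R_c = M/A = 2697.5833/287.2500 = 9.3911 mm
θ = 120° = 2.094395 rad
V = θ·R_c·A = 2.094395·9.3911·287.2500 = 5649.805 mm³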